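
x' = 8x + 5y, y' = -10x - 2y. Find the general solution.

x(t) = K_1e^(3t)cos(5t) + K_2e^(3t)sin(5t), y(t) = -K_1e^(3t)sin(5t) - K_1e^(3t)cos(5t) - K_2e^(3t)sin(5t) + K_2e^(3t)cos(5t)

Coefficient matrix A = [[8, 5], [-10, -2]].
Characteristic polynomial det(A - λI) = λ^2 - 6λ + 34 = 0.
Eigenvalues λ = 3 ± 5i (complex conjugate pair).
For λ=3+5i: an eigenvector is (1,-1) - i(0,-1) = (1, -1 + i).
A real fundamental pair from Re and Im of e^((3+5i)t)v: X_1 = e^(3t)(cos(5t)·(1,-1) + sin(5t)·(0,-1)), X_2 = e^(3t)(sin(5t)·(1,-1) - cos(5t)·(0,-1)).
General solution: K_1X_1 + K_2X_2.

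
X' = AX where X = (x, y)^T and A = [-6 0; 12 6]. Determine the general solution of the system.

x(t) = -c_1e^(-6t), y(t) = c_1e^(-6t) + c_2e^(6t)

Coefficient matrix A = [[-6, 0], [12, 6]].
Characteristic polynomial det(A - λI) = λ^2 - 36 = 0.
Eigenvalues λ = -6, 6.
For λ=-6: (A-λI) row 2 is [12, 12], so an eigenvector is (-1, 1).
For λ=6: (A-λI) row 1 is [-12, 0], so an eigenvector is (0, 1).
General solution: c_1e^(-6t)(-1,1) + c_2e^(6t)(0,1).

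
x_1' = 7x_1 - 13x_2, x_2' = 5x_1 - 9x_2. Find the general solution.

x_1(t) = 2K_1e^(-t)sin(t) - 3K_1e^(-t)cos(t) - 3K_2e^(-t)sin(t) - 2K_2e^(-t)cos(t), x_2(t) = K_1e^(-t)sin(t) - 2K_1e^(-t)cos(t) - 2K_2e^(-t)sin(t) - K_2e^(-t)cos(t)

Coefficient matrix A = [[7, -13], [5, -9]].
Characteristic polynomial det(A - λI) = λ^2 + 2λ + 2 = 0.
Eigenvalues λ = -1 ± i (complex conjugate pair).
For λ=-1+i: an eigenvector is (-3,-2) - i(2,1) = (-3 - 2i, -2 - i).
A real fundamental pair from Re and Im of e^((-1+i)t)v: X_1 = e^(-t)(cos(t)·(-3,-2) + sin(t)·(2,1)), X_2 = e^(-t)(sin(t)·(-3,-2) - cos(t)·(2,1)).
General solution: K_1X_1 + K_2X_2.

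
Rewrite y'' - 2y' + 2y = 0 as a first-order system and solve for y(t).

y(t) = c_1e^(t)cos(t) + c_2e^(t)sin(t)

Let x_1 = y, x_2 = y'. Then x_1' = x_2 and x_2' = -2x_1 + 2x_2.
A = [[0,1],[-2,2]]; det(A-λI) = λ^2 - 2λ + 2.
Eigenvalues λ = 1 ± i.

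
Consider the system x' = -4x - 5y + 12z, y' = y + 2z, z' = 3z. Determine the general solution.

x(t) = K_1e^(3t) - K_2e^(t) + K_3e^(-4t), y(t) = K_1e^(3t) + K_2e^(t), z(t) = K_1e^(3t)

Coefficient matrix A = [[-4, -5, 12], [0, 1, 2], [0, 0, 3]].
det(A - λI) = 0 gives eigenvalues λ = 3, 1, -4.
For λ=3: eigenvector (1,1,1).
For λ=1: eigenvector (-1,1,0).
For λ=-4: eigenvector (1,0,0).
General solution: K_1e^(3t)(1,1,1) + K_2e^(t)(-1,1,0) + K_3e^(-4t)(1,0,0).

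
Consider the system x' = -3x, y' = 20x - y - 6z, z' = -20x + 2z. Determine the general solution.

x(t) = C_2e^(-3t), y(t) = C_1e^(-t) + 2C_2e^(-3t) - 2C_3e^(2t), z(t) = 4C_2e^(-3t) + C_3e^(2t)

Coefficient matrix A = [[-3, 0, 0], [20, -1, -6], [-20, 0, 2]].
det(A - λI) = 0 gives eigenvalues λ = -1, -3, 2.
For λ=-1: eigenvector (0,1,0).
For λ=-3: eigenvector (1,2,4).
For λ=2: eigenvector (0,-2,1).
General solution: C_1e^(-t)(0,1,0) + C_2e^(-3t)(1,2,4) + C_3e^(2t)(0,-2,1).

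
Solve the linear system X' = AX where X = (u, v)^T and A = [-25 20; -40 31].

u(t) = C_1e^(3t)sin(4t) + 2C_1e^(3t)cos(4t) + 2C_2e^(3t)sin(4t) - C_2e^(3t)cos(4t), v(t) = C_1e^(3t)sin(4t) + 3C_1e^(3t)cos(4t) + 3C_2e^(3t)sin(4t) - C_2e^(3t)cos(4t)

Coefficient matrix A = [[-25, 20], [-40, 31]].
Characteristic polynomial det(A - λI) = λ^2 - 6λ + 25 = 0.
Eigenvalues λ = 3 ± 4i (complex conjugate pair).
For λ=3+4i: an eigenvector is (2,3) - i(1,1) = (2 - i, 3 - i).
A real fundamental pair from Re and Im of e^((3+4i)t)v: X_1 = e^(3t)(cos(4t)·(2,3) + sin(4t)·(1,1)), X_2 = e^(3t)(sin(4t)·(2,3) - cos(4t)·(1,1)).
General solution: C_1X_1 + C_2X_2.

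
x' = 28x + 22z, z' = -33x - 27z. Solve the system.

Coefficient matrix A = [[28, 22], [-33, -27]].
Characteristic polynomial det(A - λI) = λ^2 - λ - 30 = 0.
Eigenvalues λ = 6, -5.
For λ=6: (A-λI) row 1 is [22, 22], so an eigenvector is (1, -1).
For λ=-5: (A-λI) row 1 is [33, 22], so an eigenvector is (-2, 3).
General solution: c_1e^(6t)(1,-1) + c_2e^(-5t)(-2,3).

x(t) = c_1e^(6t) - 2c_2e^(-5t), z(t) = -c_1e^(6t) + 3c_2e^(-5t)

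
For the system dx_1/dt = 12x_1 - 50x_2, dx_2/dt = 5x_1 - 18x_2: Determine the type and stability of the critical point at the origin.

stable spiral

A = [[12,-50],[5,-18]]; det(A-λI) = λ^2 + 6λ + 34.
λ = -3 ± 5i: negative real part.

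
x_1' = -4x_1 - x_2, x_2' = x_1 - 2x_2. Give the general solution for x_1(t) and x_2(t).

Coefficient matrix A = [[-4, -1], [1, -2]].
Characteristic polynomial det(A - λI) = λ^2 + 6λ + 9 = 0.
Single eigenvalue λ = -3 with algebraic multiplicity 2.
Eigenvector v = (-1,1); generalized eigenvector w with (A-λI)w=v is (1,0).
General solution: e^(-3t)[c_1·v + c_2·(t·v + w)].

x_1(t) = -c_1e^(-3t) - c_2te^(-3t) + c_2e^(-3t), x_2(t) = c_1e^(-3t) + c_2te^(-3t)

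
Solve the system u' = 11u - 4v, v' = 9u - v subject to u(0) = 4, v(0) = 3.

u(t) = 12te^(5t) + 4e^(5t), v(t) = 18te^(5t) + 3e^(5t)

Coefficient matrix A = [[11, -4], [9, -1]].
Characteristic polynomial det(A - λI) = λ^2 - 10λ + 25 = 0.
Single eigenvalue λ = 5 with algebraic multiplicity 2.
Eigenvector v = (-2,-3); generalized eigenvector w with (A-λI)w=v is (1,2).
General solution: e^(5t)[c_1·v + c_2·(t·v + w)].
Applying u(0)=4, v(0)=3 gives c_1=-5, c_2=-6.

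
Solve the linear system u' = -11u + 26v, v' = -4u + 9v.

u(t) = 3C_1e^(-t)sin(2t) + 2C_1e^(-t)cos(2t) + 2C_2e^(-t)sin(2t) - 3C_2e^(-t)cos(2t), v(t) = C_1e^(-t)sin(2t) + C_1e^(-t)cos(2t) + C_2e^(-t)sin(2t) - C_2e^(-t)cos(2t)

Coefficient matrix A = [[-11, 26], [-4, 9]].
Characteristic polynomial det(A - λI) = λ^2 + 2λ + 5 = 0.
Eigenvalues λ = -1 ± 2i (complex conjugate pair).
For λ=-1+2i: an eigenvector is (2,1) - i(3,1) = (2 - 3i, 1 - i).
A real fundamental pair from Re and Im of e^((-1+2i)t)v: X_1 = e^(-t)(cos(2t)·(2,1) + sin(2t)·(3,1)), X_2 = e^(-t)(sin(2t)·(2,1) - cos(2t)·(3,1)).
General solution: C_1X_1 + C_2X_2.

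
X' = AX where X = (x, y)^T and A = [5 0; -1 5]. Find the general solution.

Coefficient matrix A = [[5, 0], [-1, 5]].
Characteristic polynomial det(A - λI) = λ^2 - 10λ + 25 = 0.
Single eigenvalue λ = 5 with algebraic multiplicity 2.
Eigenvector v = (0,-1); generalized eigenvector w with (A-λI)w=v is (1,2).
General solution: e^(5t)[C_1·v + C_2·(t·v + w)].

x(t) = C_2e^(5t), y(t) = -C_1e^(5t) - C_2te^(5t) + 2C_2e^(5t)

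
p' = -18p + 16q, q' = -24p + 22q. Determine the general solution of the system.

p(t) = C_1e^(-2t) - 2C_2e^(6t), q(t) = C_1e^(-2t) - 3C_2e^(6t)

Coefficient matrix A = [[-18, 16], [-24, 22]].
Characteristic polynomial det(A - λI) = λ^2 - 4λ - 12 = 0.
Eigenvalues λ = -2, 6.
For λ=-2: (A-λI) row 1 is [-16, 16], so an eigenvector is (1, 1).
For λ=6: (A-λI) row 1 is [-24, 16], so an eigenvector is (-2, -3).
General solution: C_1e^(-2t)(1,1) + C_2e^(6t)(-2,-3).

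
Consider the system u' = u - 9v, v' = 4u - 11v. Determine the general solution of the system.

u(t) = -3c_1e^(-5t) - 3c_2te^(-5t) + c_2e^(-5t), v(t) = -2c_1e^(-5t) - 2c_2te^(-5t) + c_2e^(-5t)

Coefficient matrix A = [[1, -9], [4, -11]].
Characteristic polynomial det(A - λI) = λ^2 + 10λ + 25 = 0.
Single eigenvalue λ = -5 with algebraic multiplicity 2.
Eigenvector v = (-3,-2); generalized eigenvector w with (A-λI)w=v is (1,1).
General solution: e^(-5t)[c_1·v + c_2·(t·v + w)].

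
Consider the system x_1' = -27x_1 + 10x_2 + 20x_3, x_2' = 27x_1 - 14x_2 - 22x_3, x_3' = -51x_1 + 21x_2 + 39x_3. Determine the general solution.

Coefficient matrix A = [[-27, 10, 20], [27, -14, -22], [-51, 21, 39]].
det(A - λI) = 0 gives eigenvalues λ = 3, -2, -3.
For λ=3: eigenvector (-1,1,-2).
For λ=-2: eigenvector (-2,1,-3).
For λ=-3: eigenvector (0,2,-1).
General solution: C_1e^(3t)(-1,1,-2) + C_2e^(-2t)(-2,1,-3) + C_3e^(-3t)(0,2,-1).

x_1(t) = -C_1e^(3t) - 2C_2e^(-2t), x_2(t) = C_1e^(3t) + C_2e^(-2t) + 2C_3e^(-3t), x_3(t) = -2C_1e^(3t) - 3C_2e^(-2t) - C_3e^(-3t)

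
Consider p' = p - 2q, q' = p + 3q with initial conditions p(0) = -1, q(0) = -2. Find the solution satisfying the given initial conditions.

p(t) = 5e^(2t)sin(t) - e^(2t)cos(t), q(t) = -3e^(2t)sin(t) - 2e^(2t)cos(t)

Coefficient matrix A = [[1, -2], [1, 3]].
Characteristic polynomial det(A - λI) = λ^2 - 4λ + 5 = 0.
Eigenvalues λ = 2 ± i (complex conjugate pair).
For λ=2+i: an eigenvector is (1,0) - i(-1,1) = (1 + i, 0 - i).
A real fundamental pair from Re and Im of e^((2+i)t)v: X_1 = e^(2t)(cos(t)·(1,0) + sin(t)·(-1,1)), X_2 = e^(2t)(sin(t)·(1,0) - cos(t)·(-1,1)).
General solution: C_1X_1 + C_2X_2.
Applying p(0)=-1, q(0)=-2 gives C_1=-3, C_2=2.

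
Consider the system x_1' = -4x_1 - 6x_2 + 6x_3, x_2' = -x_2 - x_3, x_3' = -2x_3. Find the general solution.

x_1(t) = K_1e^(-4t) - 2K_2e^(-t), x_2(t) = K_2e^(-t) + K_3e^(-2t), x_3(t) = K_3e^(-2t)

Coefficient matrix A = [[-4, -6, 6], [0, -1, -1], [0, 0, -2]].
det(A - λI) = 0 gives eigenvalues λ = -4, -1, -2.
For λ=-4: eigenvector (1,0,0).
For λ=-1: eigenvector (-2,1,0).
For λ=-2: eigenvector (0,1,1).
General solution: K_1e^(-4t)(1,0,0) + K_2e^(-t)(-2,1,0) + K_3e^(-2t)(0,1,1).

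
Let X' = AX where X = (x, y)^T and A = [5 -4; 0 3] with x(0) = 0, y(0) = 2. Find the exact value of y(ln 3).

54

A = [[5,-4],[0,3]]; eigenvalues λ = 5, 3.
Eigenvectors: (1,0) for λ=5, (-2,-1) for λ=3.
From the initial condition, c_1 = -4, c_2 = -2.
y(ln 3) = (-4)(3^5)(0) + (-2)(3^3)(-1) = 54.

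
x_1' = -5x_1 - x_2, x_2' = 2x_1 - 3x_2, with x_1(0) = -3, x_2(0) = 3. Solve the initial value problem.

x_1(t) = -3e^(-4t)cos(t), x_2(t) = -3e^(-4t)sin(t) + 3e^(-4t)cos(t)

Coefficient matrix A = [[-5, -1], [2, -3]].
Characteristic polynomial det(A - λI) = λ^2 + 8λ + 17 = 0.
Eigenvalues λ = -4 ± i (complex conjugate pair).
For λ=-4+i: an eigenvector is (0,1) - i(-1,1) = (0 + i, 1 - i).
A real fundamental pair from Re and Im of e^((-4+i)t)v: X_1 = e^(-4t)(cos(t)·(0,1) + sin(t)·(-1,1)), X_2 = e^(-4t)(sin(t)·(0,1) - cos(t)·(-1,1)).
General solution: C_1X_1 + C_2X_2.
Applying x_1(0)=-3, x_2(0)=3 gives C_1=0, C_2=-3.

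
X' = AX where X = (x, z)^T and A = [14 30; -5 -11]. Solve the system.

Coefficient matrix A = [[14, 30], [-5, -11]].
Characteristic polynomial det(A - λI) = λ^2 - 3λ - 4 = 0.
Eigenvalues λ = -1, 4.
For λ=-1: (A-λI) row 1 is [15, 30], so an eigenvector is (2, -1).
For λ=4: (A-λI) row 1 is [10, 30], so an eigenvector is (-3, 1).
General solution: K_1e^(-t)(2,-1) + K_2e^(4t)(-3,1).

x(t) = 2K_1e^(-t) - 3K_2e^(4t), z(t) = -K_1e^(-t) + K_2e^(4t)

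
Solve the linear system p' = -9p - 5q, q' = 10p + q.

Coefficient matrix A = [[-9, -5], [10, 1]].
Characteristic polynomial det(A - λI) = λ^2 + 8λ + 41 = 0.
Eigenvalues λ = -4 ± 5i (complex conjugate pair).
For λ=-4+5i: an eigenvector is (-1,1) - i(0,-1) = (-1, 1 + i).
A real fundamental pair from Re and Im of e^((-4+5i)t)v: X_1 = e^(-4t)(cos(5t)·(-1,1) + sin(5t)·(0,-1)), X_2 = e^(-4t)(sin(5t)·(-1,1) - cos(5t)·(0,-1)).
General solution: K_1X_1 + K_2X_2.

p(t) = -K_1e^(-4t)cos(5t) - K_2e^(-4t)sin(5t), q(t) = -K_1e^(-4t)sin(5t) + K_1e^(-4t)cos(5t) + K_2e^(-4t)sin(5t) + K_2e^(-4t)cos(5t)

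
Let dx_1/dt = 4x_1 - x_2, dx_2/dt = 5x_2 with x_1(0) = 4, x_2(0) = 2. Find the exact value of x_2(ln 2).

64

A = [[4,-1],[0,5]]; eigenvalues λ = 5, 4.
Eigenvectors: (-1,1) for λ=5, (-1,0) for λ=4.
From the initial condition, c_1 = 2, c_2 = -6.
x_2(ln 2) = (2)(2^5)(1) + (-6)(2^4)(0) = 64.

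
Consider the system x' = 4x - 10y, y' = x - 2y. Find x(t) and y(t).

Coefficient matrix A = [[4, -10], [1, -2]].
Characteristic polynomial det(A - λI) = λ^2 - 2λ + 2 = 0.
Eigenvalues λ = 1 ± i (complex conjugate pair).
For λ=1+i: an eigenvector is (-3,-1) - i(1,0) = (-3 - i, -1).
A real fundamental pair from Re and Im of e^((1+i)t)v: X_1 = e^(t)(cos(t)·(-3,-1) + sin(t)·(1,0)), X_2 = e^(t)(sin(t)·(-3,-1) - cos(t)·(1,0)).
General solution: c_1X_1 + c_2X_2.

x(t) = c_1e^(t)sin(t) - 3c_1e^(t)cos(t) - 3c_2e^(t)sin(t) - c_2e^(t)cos(t), y(t) = -c_1e^(t)cos(t) - c_2e^(t)sin(t)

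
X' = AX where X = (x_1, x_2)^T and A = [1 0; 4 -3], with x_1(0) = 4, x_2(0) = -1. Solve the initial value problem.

x_1(t) = 4e^(t), x_2(t) = 4e^(t) - 5e^(-3t)

Coefficient matrix A = [[1, 0], [4, -3]].
Characteristic polynomial det(A - λI) = λ^2 + 2λ - 3 = 0.
Eigenvalues λ = 1, -3.
For λ=1: (A-λI) row 2 is [4, -4], so an eigenvector is (1, 1).
For λ=-3: (A-λI) row 1 is [4, 0], so an eigenvector is (0, -1).
General solution: C_1e^(t)(1,1) + C_2e^(-3t)(0,-1).
Applying x_1(0)=4, x_2(0)=-1 gives C_1=4, C_2=5.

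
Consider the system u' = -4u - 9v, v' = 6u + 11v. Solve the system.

u(t) = -C_1e^(5t) + 3C_2e^(2t), v(t) = C_1e^(5t) - 2C_2e^(2t)

Coefficient matrix A = [[-4, -9], [6, 11]].
Characteristic polynomial det(A - λI) = λ^2 - 7λ + 10 = 0.
Eigenvalues λ = 5, 2.
For λ=5: (A-λI) row 1 is [-9, -9], so an eigenvector is (-1, 1).
For λ=2: (A-λI) row 1 is [-6, -9], so an eigenvector is (3, -2).
General solution: C_1e^(5t)(-1,1) + C_2e^(2t)(3,-2).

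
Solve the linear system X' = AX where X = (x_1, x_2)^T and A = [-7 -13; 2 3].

Coefficient matrix A = [[-7, -13], [2, 3]].
Characteristic polynomial det(A - λI) = λ^2 + 4λ + 5 = 0.
Eigenvalues λ = -2 ± i (complex conjugate pair).
For λ=-2+i: an eigenvector is (-3,1) - i(2,-1) = (-3 - 2i, 1 + i).
A real fundamental pair from Re and Im of e^((-2+i)t)v: X_1 = e^(-2t)(cos(t)·(-3,1) + sin(t)·(2,-1)), X_2 = e^(-2t)(sin(t)·(-3,1) - cos(t)·(2,-1)).
General solution: C_1X_1 + C_2X_2.

x_1(t) = 2C_1e^(-2t)sin(t) - 3C_1e^(-2t)cos(t) - 3C_2e^(-2t)sin(t) - 2C_2e^(-2t)cos(t), x_2(t) = -C_1e^(-2t)sin(t) + C_1e^(-2t)cos(t) + C_2e^(-2t)sin(t) + C_2e^(-2t)cos(t)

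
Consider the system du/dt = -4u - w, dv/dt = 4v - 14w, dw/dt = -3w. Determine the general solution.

Coefficient matrix A = [[-4, 0, -1], [0, 4, -14], [0, 0, -3]].
det(A - λI) = 0 gives eigenvalues λ = -4, 4, -3.
For λ=-4: eigenvector (1,0,0).
For λ=4: eigenvector (0,1,0).
For λ=-3: eigenvector (-1,2,1).
General solution: c_1e^(-4t)(1,0,0) + c_2e^(4t)(0,1,0) + c_3e^(-3t)(-1,2,1).

u(t) = c_1e^(-4t) - c_3e^(-3t), v(t) = c_2e^(4t) + 2c_3e^(-3t), w(t) = c_3e^(-3t)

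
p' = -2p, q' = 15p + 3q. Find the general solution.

p(t) = -K_1e^(-2t), q(t) = 3K_1e^(-2t) + K_2e^(3t)

Coefficient matrix A = [[-2, 0], [15, 3]].
Characteristic polynomial det(A - λI) = λ^2 - λ - 6 = 0.
Eigenvalues λ = -2, 3.
For λ=-2: (A-λI) row 2 is [15, 5], so an eigenvector is (-1, 3).
For λ=3: (A-λI) row 1 is [-5, 0], so an eigenvector is (0, 1).
General solution: K_1e^(-2t)(-1,3) + K_2e^(3t)(0,1).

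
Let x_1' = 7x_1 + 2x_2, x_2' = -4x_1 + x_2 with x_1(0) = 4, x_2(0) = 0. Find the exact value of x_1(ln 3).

1836

A = [[7,2],[-4,1]]; eigenvalues λ = 5, 3.
Eigenvectors: (-1,1) for λ=5, (-1,2) for λ=3.
From the initial condition, c_1 = -8, c_2 = 4.
x_1(ln 3) = (-8)(3^5)(-1) + (4)(3^3)(-1) = 1836.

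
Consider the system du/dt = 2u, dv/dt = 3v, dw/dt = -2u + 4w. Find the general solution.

u(t) = K_2e^(2t), v(t) = K_1e^(3t), w(t) = K_2e^(2t) + K_3e^(4t)

Coefficient matrix A = [[2, 0, 0], [0, 3, 0], [-2, 0, 4]].
det(A - λI) = 0 gives eigenvalues λ = 3, 2, 4.
For λ=3: eigenvector (0,1,0).
For λ=2: eigenvector (1,0,1).
For λ=4: eigenvector (0,0,1).
General solution: K_1e^(3t)(0,1,0) + K_2e^(2t)(1,0,1) + K_3e^(4t)(0,0,1).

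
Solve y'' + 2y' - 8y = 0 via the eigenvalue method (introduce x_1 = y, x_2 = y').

y(t) = C_1e^(2t) + C_2e^(-4t)

Let x_1 = y, x_2 = y'. Then x_1' = x_2 and x_2' = 8x_1 - 2x_2.
A = [[0,1],[8,-2]]; det(A-λI) = λ^2 + 2λ - 8.
Eigenvalues λ = 2, -4 with eigenvectors (1,2), (1,-4).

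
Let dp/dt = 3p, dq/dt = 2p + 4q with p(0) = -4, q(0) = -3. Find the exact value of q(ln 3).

A = [[3,0],[2,4]]; eigenvalues λ = 4, 3.
Eigenvectors: (0,-1) for λ=4, (-1,2) for λ=3.
From the initial condition, c_1 = 11, c_2 = 4.
q(ln 3) = (11)(3^4)(-1) + (4)(3^3)(2) = -675.

-675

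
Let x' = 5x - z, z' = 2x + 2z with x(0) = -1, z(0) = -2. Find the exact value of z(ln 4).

A = [[5,-1],[2,2]]; eigenvalues λ = 3, 4.
Eigenvectors: (1,2) for λ=3, (1,1) for λ=4.
From the initial condition, c_1 = -1, c_2 = 0.
z(ln 4) = (-1)(4^3)(2) + (0)(4^4)(1) = -128.

-128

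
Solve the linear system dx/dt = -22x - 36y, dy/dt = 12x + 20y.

x(t) = 2C_1e^(-4t) - 3C_2e^(2t), y(t) = -C_1e^(-4t) + 2C_2e^(2t)

Coefficient matrix A = [[-22, -36], [12, 20]].
Characteristic polynomial det(A - λI) = λ^2 + 2λ - 8 = 0.
Eigenvalues λ = -4, 2.
For λ=-4: (A-λI) row 1 is [-18, -36], so an eigenvector is (2, -1).
For λ=2: (A-λI) row 1 is [-24, -36], so an eigenvector is (-3, 2).
General solution: C_1e^(-4t)(2,-1) + C_2e^(2t)(-3,2).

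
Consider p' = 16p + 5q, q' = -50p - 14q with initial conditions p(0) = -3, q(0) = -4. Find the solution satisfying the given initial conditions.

Coefficient matrix A = [[16, 5], [-50, -14]].
Characteristic polynomial det(A - λI) = λ^2 - 2λ + 26 = 0.
Eigenvalues λ = 1 ± 5i (complex conjugate pair).
For λ=1+5i: an eigenvector is (-1,3) - i(0,1) = (-1, 3 - i).
A real fundamental pair from Re and Im of e^((1+5i)t)v: X_1 = e^(t)(cos(5t)·(-1,3) + sin(5t)·(0,1)), X_2 = e^(t)(sin(5t)·(-1,3) - cos(5t)·(0,1)).
General solution: c_1X_1 + c_2X_2.
Applying p(0)=-3, q(0)=-4 gives c_1=3, c_2=13.

p(t) = -13e^(t)sin(5t) - 3e^(t)cos(5t), q(t) = 42e^(t)sin(5t) - 4e^(t)cos(5t)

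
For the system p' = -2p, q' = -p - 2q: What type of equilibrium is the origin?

A = [[-2,0],[-1,-2]]; det(A-λI) = λ^2 + 4λ + 4.
repeated λ = -2 with a single eigenvector.

stable improper node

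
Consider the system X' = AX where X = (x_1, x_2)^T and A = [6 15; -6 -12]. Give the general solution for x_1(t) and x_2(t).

Coefficient matrix A = [[6, 15], [-6, -12]].
Characteristic polynomial det(A - λI) = λ^2 + 6λ + 18 = 0.
Eigenvalues λ = -3 ± 3i (complex conjugate pair).
For λ=-3+3i: an eigenvector is (-1,1) - i(2,-1) = (-1 - 2i, 1 + i).
A real fundamental pair from Re and Im of e^((-3+3i)t)v: X_1 = e^(-3t)(cos(3t)·(-1,1) + sin(3t)·(2,-1)), X_2 = e^(-3t)(sin(3t)·(-1,1) - cos(3t)·(2,-1)).
General solution: K_1X_1 + K_2X_2.

x_1(t) = 2K_1e^(-3t)sin(3t) - K_1e^(-3t)cos(3t) - K_2e^(-3t)sin(3t) - 2K_2e^(-3t)cos(3t), x_2(t) = -K_1e^(-3t)sin(3t) + K_1e^(-3t)cos(3t) + K_2e^(-3t)sin(3t) + K_2e^(-3t)cos(3t)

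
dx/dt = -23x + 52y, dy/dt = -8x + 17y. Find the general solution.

x(t) = -3c_1e^(-3t)sin(4t) - 2c_1e^(-3t)cos(4t) - 2c_2e^(-3t)sin(4t) + 3c_2e^(-3t)cos(4t), y(t) = -c_1e^(-3t)sin(4t) - c_1e^(-3t)cos(4t) - c_2e^(-3t)sin(4t) + c_2e^(-3t)cos(4t)

Coefficient matrix A = [[-23, 52], [-8, 17]].
Characteristic polynomial det(A - λI) = λ^2 + 6λ + 25 = 0.
Eigenvalues λ = -3 ± 4i (complex conjugate pair).
For λ=-3+4i: an eigenvector is (-2,-1) - i(-3,-1) = (-2 + 3i, -1 + i).
A real fundamental pair from Re and Im of e^((-3+4i)t)v: X_1 = e^(-3t)(cos(4t)·(-2,-1) + sin(4t)·(-3,-1)), X_2 = e^(-3t)(sin(4t)·(-2,-1) - cos(4t)·(-3,-1)).
General solution: c_1X_1 + c_2X_2.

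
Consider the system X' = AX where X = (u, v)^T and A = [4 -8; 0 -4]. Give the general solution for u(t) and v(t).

u(t) = -c_1e^(-4t) + c_2e^(4t), v(t) = -c_1e^(-4t)

Coefficient matrix A = [[4, -8], [0, -4]].
Characteristic polynomial det(A - λI) = λ^2 - 16 = 0.
Eigenvalues λ = -4, 4.
For λ=-4: (A-λI) row 1 is [8, -8], so an eigenvector is (-1, -1).
For λ=4: (A-λI) row 1 is [0, -8], so an eigenvector is (1, 0).
General solution: c_1e^(-4t)(-1,-1) + c_2e^(4t)(1,0).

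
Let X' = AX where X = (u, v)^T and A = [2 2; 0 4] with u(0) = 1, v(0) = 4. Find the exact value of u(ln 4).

976

A = [[2,2],[0,4]]; eigenvalues λ = 4, 2.
Eigenvectors: (-1,-1) for λ=4, (1,0) for λ=2.
From the initial condition, c_1 = -4, c_2 = -3.
u(ln 4) = (-4)(4^4)(-1) + (-3)(4^2)(1) = 976.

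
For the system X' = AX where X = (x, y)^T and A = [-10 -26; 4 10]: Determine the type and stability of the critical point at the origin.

A = [[-10,-26],[4,10]]; det(A-λI) = λ^2 + 4.
λ = 0 ± 2i: zero real part.

center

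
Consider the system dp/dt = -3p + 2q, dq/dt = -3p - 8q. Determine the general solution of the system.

Coefficient matrix A = [[-3, 2], [-3, -8]].
Characteristic polynomial det(A - λI) = λ^2 + 11λ + 30 = 0.
Eigenvalues λ = -5, -6.
For λ=-5: (A-λI) row 1 is [2, 2], so an eigenvector is (1, -1).
For λ=-6: (A-λI) row 1 is [3, 2], so an eigenvector is (-2, 3).
General solution: C_1e^(-5t)(1,-1) + C_2e^(-6t)(-2,3).

p(t) = C_1e^(-5t) - 2C_2e^(-6t), q(t) = -C_1e^(-5t) + 3C_2e^(-6t)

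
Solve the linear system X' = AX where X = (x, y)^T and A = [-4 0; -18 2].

x(t) = K_2e^(-4t), y(t) = K_1e^(2t) + 3K_2e^(-4t)

Coefficient matrix A = [[-4, 0], [-18, 2]].
Characteristic polynomial det(A - λI) = λ^2 + 2λ - 8 = 0.
Eigenvalues λ = 2, -4.
For λ=2: (A-λI) row 1 is [-6, 0], so an eigenvector is (0, 1).
For λ=-4: (A-λI) row 2 is [-18, 6], so an eigenvector is (1, 3).
General solution: K_1e^(2t)(0,1) + K_2e^(-4t)(1,3).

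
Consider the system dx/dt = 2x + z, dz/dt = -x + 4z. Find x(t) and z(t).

x(t) = C_1e^(3t) + C_2te^(3t) + C_2e^(3t), z(t) = C_1e^(3t) + C_2te^(3t) + 2C_2e^(3t)

Coefficient matrix A = [[2, 1], [-1, 4]].
Characteristic polynomial det(A - λI) = λ^2 - 6λ + 9 = 0.
Single eigenvalue λ = 3 with algebraic multiplicity 2.
Eigenvector v = (1,1); generalized eigenvector w with (A-λI)w=v is (1,2).
General solution: e^(3t)[C_1·v + C_2·(t·v + w)].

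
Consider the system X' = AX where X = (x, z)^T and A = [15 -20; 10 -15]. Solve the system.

Coefficient matrix A = [[15, -20], [10, -15]].
Characteristic polynomial det(A - λI) = λ^2 - 25 = 0.
Eigenvalues λ = 5, -5.
For λ=5: (A-λI) row 1 is [10, -20], so an eigenvector is (-2, -1).
For λ=-5: (A-λI) row 1 is [20, -20], so an eigenvector is (1, 1).
General solution: C_1e^(5t)(-2,-1) + C_2e^(-5t)(1,1).

x(t) = -2C_1e^(5t) + C_2e^(-5t), z(t) = -C_1e^(5t) + C_2e^(-5t)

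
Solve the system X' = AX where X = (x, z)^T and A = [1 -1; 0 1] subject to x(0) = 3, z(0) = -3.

Coefficient matrix A = [[1, -1], [0, 1]].
Characteristic polynomial det(A - λI) = λ^2 - 2λ + 1 = 0.
Single eigenvalue λ = 1 with algebraic multiplicity 2.
Eigenvector v = (1,0); generalized eigenvector w with (A-λI)w=v is (3,-1).
General solution: e^(t)[c_1·v + c_2·(t·v + w)].
Applying x(0)=3, z(0)=-3 gives c_1=-6, c_2=3.

x(t) = 3te^(t) + 3e^(t), z(t) = -3e^(t)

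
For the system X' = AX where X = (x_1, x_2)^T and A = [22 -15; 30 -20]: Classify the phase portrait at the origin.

A = [[22,-15],[30,-20]]; det(A-λI) = λ^2 - 2λ + 10.
λ = 1 ± 3i: positive real part.

unstable spiral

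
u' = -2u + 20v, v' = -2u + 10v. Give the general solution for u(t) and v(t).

Coefficient matrix A = [[-2, 20], [-2, 10]].
Characteristic polynomial det(A - λI) = λ^2 - 8λ + 20 = 0.
Eigenvalues λ = 4 ± 2i (complex conjugate pair).
For λ=4+2i: an eigenvector is (-3,-1) - i(-1,0) = (-3 + i, -1).
A real fundamental pair from Re and Im of e^((4+2i)t)v: X_1 = e^(4t)(cos(2t)·(-3,-1) + sin(2t)·(-1,0)), X_2 = e^(4t)(sin(2t)·(-3,-1) - cos(2t)·(-1,0)).
General solution: c_1X_1 + c_2X_2.

u(t) = -c_1e^(4t)sin(2t) - 3c_1e^(4t)cos(2t) - 3c_2e^(4t)sin(2t) + c_2e^(4t)cos(2t), v(t) = -c_1e^(4t)cos(2t) - c_2e^(4t)sin(2t)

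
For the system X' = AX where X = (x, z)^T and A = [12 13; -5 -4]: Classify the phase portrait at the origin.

unstable spiral

A = [[12,13],[-5,-4]]; det(A-λI) = λ^2 - 8λ + 17.
λ = 4 ± i: positive real part.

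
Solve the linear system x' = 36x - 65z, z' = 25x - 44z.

x(t) = -2K_1e^(-4t)sin(5t) + 3K_1e^(-4t)cos(5t) + 3K_2e^(-4t)sin(5t) + 2K_2e^(-4t)cos(5t), z(t) = -K_1e^(-4t)sin(5t) + 2K_1e^(-4t)cos(5t) + 2K_2e^(-4t)sin(5t) + K_2e^(-4t)cos(5t)

Coefficient matrix A = [[36, -65], [25, -44]].
Characteristic polynomial det(A - λI) = λ^2 + 8λ + 41 = 0.
Eigenvalues λ = -4 ± 5i (complex conjugate pair).
For λ=-4+5i: an eigenvector is (3,2) - i(-2,-1) = (3 + 2i, 2 + i).
A real fundamental pair from Re and Im of e^((-4+5i)t)v: X_1 = e^(-4t)(cos(5t)·(3,2) + sin(5t)·(-2,-1)), X_2 = e^(-4t)(sin(5t)·(3,2) - cos(5t)·(-2,-1)).
General solution: K_1X_1 + K_2X_2.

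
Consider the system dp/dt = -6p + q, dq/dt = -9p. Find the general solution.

Coefficient matrix A = [[-6, 1], [-9, 0]].
Characteristic polynomial det(A - λI) = λ^2 + 6λ + 9 = 0.
Single eigenvalue λ = -3 with algebraic multiplicity 2.
Eigenvector v = (1,3); generalized eigenvector w with (A-λI)w=v is (-1,-2).
General solution: e^(-3t)[c_1·v + c_2·(t·v + w)].

p(t) = c_1e^(-3t) + c_2te^(-3t) - c_2e^(-3t), q(t) = 3c_1e^(-3t) + 3c_2te^(-3t) - 2c_2e^(-3t)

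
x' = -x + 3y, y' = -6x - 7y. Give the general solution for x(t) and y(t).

x(t) = -C_1e^(-4t)cos(3t) - C_2e^(-4t)sin(3t), y(t) = C_1e^(-4t)sin(3t) + C_1e^(-4t)cos(3t) + C_2e^(-4t)sin(3t) - C_2e^(-4t)cos(3t)

Coefficient matrix A = [[-1, 3], [-6, -7]].
Characteristic polynomial det(A - λI) = λ^2 + 8λ + 25 = 0.
Eigenvalues λ = -4 ± 3i (complex conjugate pair).
For λ=-4+3i: an eigenvector is (-1,1) - i(0,1) = (-1, 1 - i).
A real fundamental pair from Re and Im of e^((-4+3i)t)v: X_1 = e^(-4t)(cos(3t)·(-1,1) + sin(3t)·(0,1)), X_2 = e^(-4t)(sin(3t)·(-1,1) - cos(3t)·(0,1)).
General solution: C_1X_1 + C_2X_2.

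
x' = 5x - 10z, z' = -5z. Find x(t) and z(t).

Coefficient matrix A = [[5, -10], [0, -5]].
Characteristic polynomial det(A - λI) = λ^2 - 25 = 0.
Eigenvalues λ = -5, 5.
For λ=-5: (A-λI) row 1 is [10, -10], so an eigenvector is (-1, -1).
For λ=5: (A-λI) row 1 is [0, -10], so an eigenvector is (1, 0).
General solution: C_1e^(-5t)(-1,-1) + C_2e^(5t)(1,0).

x(t) = -C_1e^(-5t) + C_2e^(5t), z(t) = -C_1e^(-5t)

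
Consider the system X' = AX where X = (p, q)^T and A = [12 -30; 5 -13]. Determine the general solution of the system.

p(t) = -2C_1e^(-3t) - 3C_2e^(2t), q(t) = -C_1e^(-3t) - C_2e^(2t)

Coefficient matrix A = [[12, -30], [5, -13]].
Characteristic polynomial det(A - λI) = λ^2 + λ - 6 = 0.
Eigenvalues λ = -3, 2.
For λ=-3: (A-λI) row 1 is [15, -30], so an eigenvector is (-2, -1).
For λ=2: (A-λI) row 1 is [10, -30], so an eigenvector is (-3, -1).
General solution: C_1e^(-3t)(-2,-1) + C_2e^(2t)(-3,-1).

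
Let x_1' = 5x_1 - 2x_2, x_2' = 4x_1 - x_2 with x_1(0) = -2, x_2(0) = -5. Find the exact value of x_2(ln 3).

9

A = [[5,-2],[4,-1]]; eigenvalues λ = 1, 3.
Eigenvectors: (1,2) for λ=1, (-1,-1) for λ=3.
From the initial condition, c_1 = -3, c_2 = -1.
x_2(ln 3) = (-3)(3^1)(2) + (-1)(3^3)(-1) = 9.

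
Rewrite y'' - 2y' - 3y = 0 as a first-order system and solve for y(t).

y(t) = C_1e^(3t) + C_2e^(-t)

Let x_1 = y, x_2 = y'. Then x_1' = x_2 and x_2' = 3x_1 + 2x_2.
A = [[0,1],[3,2]]; det(A-λI) = λ^2 - 2λ - 3.
Eigenvalues λ = 3, -1 with eigenvectors (1,3), (1,-1).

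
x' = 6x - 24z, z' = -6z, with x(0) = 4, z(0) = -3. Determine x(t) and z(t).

Coefficient matrix A = [[6, -24], [0, -6]].
Characteristic polynomial det(A - λI) = λ^2 - 36 = 0.
Eigenvalues λ = 6, -6.
For λ=6: (A-λI) row 1 is [0, -24], so an eigenvector is (-1, 0).
For λ=-6: (A-λI) row 1 is [12, -24], so an eigenvector is (-2, -1).
General solution: C_1e^(6t)(-1,0) + C_2e^(-6t)(-2,-1).
Applying x(0)=4, z(0)=-3 gives C_1=-10, C_2=3.

x(t) = 10e^(6t) - 6e^(-6t), z(t) = -3e^(-6t)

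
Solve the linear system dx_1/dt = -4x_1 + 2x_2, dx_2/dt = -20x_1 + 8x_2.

Coefficient matrix A = [[-4, 2], [-20, 8]].
Characteristic polynomial det(A - λI) = λ^2 - 4λ + 8 = 0.
Eigenvalues λ = 2 ± 2i (complex conjugate pair).
For λ=2+2i: an eigenvector is (0,1) - i(1,3) = (0 - i, 1 - 3i).
A real fundamental pair from Re and Im of e^((2+2i)t)v: X_1 = e^(2t)(cos(2t)·(0,1) + sin(2t)·(1,3)), X_2 = e^(2t)(sin(2t)·(0,1) - cos(2t)·(1,3)).
General solution: c_1X_1 + c_2X_2.

x_1(t) = c_1e^(2t)sin(2t) - c_2e^(2t)cos(2t), x_2(t) = 3c_1e^(2t)sin(2t) + c_1e^(2t)cos(2t) + c_2e^(2t)sin(2t) - 3c_2e^(2t)cos(2t)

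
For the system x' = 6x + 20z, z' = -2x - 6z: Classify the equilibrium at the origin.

center

A = [[6,20],[-2,-6]]; det(A-λI) = λ^2 + 4.
λ = 0 ± 2i: zero real part.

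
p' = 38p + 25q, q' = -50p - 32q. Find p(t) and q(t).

p(t) = 2C_1e^(3t)sin(5t) + C_1e^(3t)cos(5t) + C_2e^(3t)sin(5t) - 2C_2e^(3t)cos(5t), q(t) = -3C_1e^(3t)sin(5t) - C_1e^(3t)cos(5t) - C_2e^(3t)sin(5t) + 3C_2e^(3t)cos(5t)

Coefficient matrix A = [[38, 25], [-50, -32]].
Characteristic polynomial det(A - λI) = λ^2 - 6λ + 34 = 0.
Eigenvalues λ = 3 ± 5i (complex conjugate pair).
For λ=3+5i: an eigenvector is (1,-1) - i(2,-3) = (1 - 2i, -1 + 3i).
A real fundamental pair from Re and Im of e^((3+5i)t)v: X_1 = e^(3t)(cos(5t)·(1,-1) + sin(5t)·(2,-3)), X_2 = e^(3t)(sin(5t)·(1,-1) - cos(5t)·(2,-3)).
General solution: C_1X_1 + C_2X_2.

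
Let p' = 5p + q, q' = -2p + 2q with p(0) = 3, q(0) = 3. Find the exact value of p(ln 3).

A = [[5,1],[-2,2]]; eigenvalues λ = 4, 3.
Eigenvectors: (-1,1) for λ=4, (1,-2) for λ=3.
From the initial condition, c_1 = -9, c_2 = -6.
p(ln 3) = (-9)(3^4)(-1) + (-6)(3^3)(1) = 567.

567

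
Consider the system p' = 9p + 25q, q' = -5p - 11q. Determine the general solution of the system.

Coefficient matrix A = [[9, 25], [-5, -11]].
Characteristic polynomial det(A - λI) = λ^2 + 2λ + 26 = 0.
Eigenvalues λ = -1 ± 5i (complex conjugate pair).
For λ=-1+5i: an eigenvector is (-2,1) - i(1,0) = (-2 - i, 1).
A real fundamental pair from Re and Im of e^((-1+5i)t)v: X_1 = e^(-t)(cos(5t)·(-2,1) + sin(5t)·(1,0)), X_2 = e^(-t)(sin(5t)·(-2,1) - cos(5t)·(1,0)).
General solution: C_1X_1 + C_2X_2.

p(t) = C_1e^(-t)sin(5t) - 2C_1e^(-t)cos(5t) - 2C_2e^(-t)sin(5t) - C_2e^(-t)cos(5t), q(t) = C_1e^(-t)cos(5t) + C_2e^(-t)sin(5t)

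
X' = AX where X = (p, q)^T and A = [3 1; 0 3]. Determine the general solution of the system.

p(t) = C_1e^(3t) + C_2te^(3t) - 3C_2e^(3t), q(t) = C_2e^(3t)

Coefficient matrix A = [[3, 1], [0, 3]].
Characteristic polynomial det(A - λI) = λ^2 - 6λ + 9 = 0.
Single eigenvalue λ = 3 with algebraic multiplicity 2.
Eigenvector v = (1,0); generalized eigenvector w with (A-λI)w=v is (-3,1).
General solution: e^(3t)[C_1·v + C_2·(t·v + w)].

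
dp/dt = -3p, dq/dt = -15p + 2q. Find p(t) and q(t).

p(t) = C_2e^(-3t), q(t) = -C_1e^(2t) + 3C_2e^(-3t)

Coefficient matrix A = [[-3, 0], [-15, 2]].
Characteristic polynomial det(A - λI) = λ^2 + λ - 6 = 0.
Eigenvalues λ = 2, -3.
For λ=2: (A-λI) row 1 is [-5, 0], so an eigenvector is (0, -1).
For λ=-3: (A-λI) row 2 is [-15, 5], so an eigenvector is (1, 3).
General solution: C_1e^(2t)(0,-1) + C_2e^(-3t)(1,3).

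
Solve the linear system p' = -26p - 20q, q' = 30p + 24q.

p(t) = K_1e^(-6t) - 2K_2e^(4t), q(t) = -K_1e^(-6t) + 3K_2e^(4t)

Coefficient matrix A = [[-26, -20], [30, 24]].
Characteristic polynomial det(A - λI) = λ^2 + 2λ - 24 = 0.
Eigenvalues λ = -6, 4.
For λ=-6: (A-λI) row 1 is [-20, -20], so an eigenvector is (1, -1).
For λ=4: (A-λI) row 1 is [-30, -20], so an eigenvector is (-2, 3).
General solution: K_1e^(-6t)(1,-1) + K_2e^(4t)(-2,3).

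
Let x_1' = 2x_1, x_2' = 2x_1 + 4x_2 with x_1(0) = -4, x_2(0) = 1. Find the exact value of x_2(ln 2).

A = [[2,0],[2,4]]; eigenvalues λ = 2, 4.
Eigenvectors: (1,-1) for λ=2, (0,-1) for λ=4.
From the initial condition, c_1 = -4, c_2 = 3.
x_2(ln 2) = (-4)(2^2)(-1) + (3)(2^4)(-1) = -32.

-32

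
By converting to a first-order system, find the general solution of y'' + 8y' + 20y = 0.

y(t) = c_1e^(-4t)cos(2t) + c_2e^(-4t)sin(2t)

Let x_1 = y, x_2 = y'. Then x_1' = x_2 and x_2' = -20x_1 - 8x_2.
A = [[0,1],[-20,-8]]; det(A-λI) = λ^2 + 8λ + 20.
Eigenvalues λ = -4 ± 2i.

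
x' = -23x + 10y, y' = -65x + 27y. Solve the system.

Coefficient matrix A = [[-23, 10], [-65, 27]].
Characteristic polynomial det(A - λI) = λ^2 - 4λ + 29 = 0.
Eigenvalues λ = 2 ± 5i (complex conjugate pair).
For λ=2+5i: an eigenvector is (1,3) - i(1,2) = (1 - i, 3 - 2i).
A real fundamental pair from Re and Im of e^((2+5i)t)v: X_1 = e^(2t)(cos(5t)·(1,3) + sin(5t)·(1,2)), X_2 = e^(2t)(sin(5t)·(1,3) - cos(5t)·(1,2)).
General solution: K_1X_1 + K_2X_2.

x(t) = K_1e^(2t)sin(5t) + K_1e^(2t)cos(5t) + K_2e^(2t)sin(5t) - K_2e^(2t)cos(5t), y(t) = 2K_1e^(2t)sin(5t) + 3K_1e^(2t)cos(5t) + 3K_2e^(2t)sin(5t) - 2K_2e^(2t)cos(5t)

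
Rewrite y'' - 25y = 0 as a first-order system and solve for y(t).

y(t) = C_1e^(5t) + C_2e^(-5t)

Let x_1 = y, x_2 = y'. Then x_1' = x_2 and x_2' = 25x_1.
A = [[0,1],[25,0]]; det(A-λI) = λ^2 - 25.
Eigenvalues λ = 5, -5 with eigenvectors (1,5), (1,-5).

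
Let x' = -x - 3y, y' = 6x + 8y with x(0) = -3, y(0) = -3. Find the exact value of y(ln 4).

A = [[-1,-3],[6,8]]; eigenvalues λ = 2, 5.
Eigenvectors: (1,-1) for λ=2, (1,-2) for λ=5.
From the initial condition, c_1 = -9, c_2 = 6.
y(ln 4) = (-9)(4^2)(-1) + (6)(4^5)(-2) = -12144.

-12144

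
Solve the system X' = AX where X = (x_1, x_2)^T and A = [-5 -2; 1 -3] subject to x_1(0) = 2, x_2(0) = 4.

x_1(t) = -10e^(-4t)sin(t) + 2e^(-4t)cos(t), x_2(t) = 6e^(-4t)sin(t) + 4e^(-4t)cos(t)

Coefficient matrix A = [[-5, -2], [1, -3]].
Characteristic polynomial det(A - λI) = λ^2 + 8λ + 17 = 0.
Eigenvalues λ = -4 ± i (complex conjugate pair).
For λ=-4+i: an eigenvector is (-1,1) - i(-1,0) = (-1 + i, 1).
A real fundamental pair from Re and Im of e^((-4+i)t)v: X_1 = e^(-4t)(cos(t)·(-1,1) + sin(t)·(-1,0)), X_2 = e^(-4t)(sin(t)·(-1,1) - cos(t)·(-1,0)).
General solution: C_1X_1 + C_2X_2.
Applying x_1(0)=2, x_2(0)=4 gives C_1=4, C_2=6.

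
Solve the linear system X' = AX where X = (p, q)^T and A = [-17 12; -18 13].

Coefficient matrix A = [[-17, 12], [-18, 13]].
Characteristic polynomial det(A - λI) = λ^2 + 4λ - 5 = 0.
Eigenvalues λ = -5, 1.
For λ=-5: (A-λI) row 1 is [-12, 12], so an eigenvector is (-1, -1).
For λ=1: (A-λI) row 1 is [-18, 12], so an eigenvector is (2, 3).
General solution: K_1e^(-5t)(-1,-1) + K_2e^(t)(2,3).

p(t) = -K_1e^(-5t) + 2K_2e^(t), q(t) = -K_1e^(-5t) + 3K_2e^(t)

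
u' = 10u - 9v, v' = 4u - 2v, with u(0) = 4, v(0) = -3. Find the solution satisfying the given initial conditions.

Coefficient matrix A = [[10, -9], [4, -2]].
Characteristic polynomial det(A - λI) = λ^2 - 8λ + 16 = 0.
Single eigenvalue λ = 4 with algebraic multiplicity 2.
Eigenvector v = (-3,-2); generalized eigenvector w with (A-λI)w=v is (-2,-1).
General solution: e^(4t)[K_1·v + K_2·(t·v + w)].
Applying u(0)=4, v(0)=-3 gives K_1=10, K_2=-17.

u(t) = 51te^(4t) + 4e^(4t), v(t) = 34te^(4t) - 3e^(4t)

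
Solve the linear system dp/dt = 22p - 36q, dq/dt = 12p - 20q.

p(t) = -2C_1e^(4t) + 3C_2e^(-2t), q(t) = -C_1e^(4t) + 2C_2e^(-2t)

Coefficient matrix A = [[22, -36], [12, -20]].
Characteristic polynomial det(A - λI) = λ^2 - 2λ - 8 = 0.
Eigenvalues λ = 4, -2.
For λ=4: (A-λI) row 1 is [18, -36], so an eigenvector is (-2, -1).
For λ=-2: (A-λI) row 1 is [24, -36], so an eigenvector is (3, 2).
General solution: C_1e^(4t)(-2,-1) + C_2e^(-2t)(3,2).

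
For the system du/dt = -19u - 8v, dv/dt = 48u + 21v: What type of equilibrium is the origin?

A = [[-19,-8],[48,21]]; det(A-λI) = λ^2 - 2λ - 15.
λ = -3, 5: opposite signs.

saddle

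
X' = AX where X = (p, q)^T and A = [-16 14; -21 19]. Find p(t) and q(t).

p(t) = -K_1e^(-2t) + 2K_2e^(5t), q(t) = -K_1e^(-2t) + 3K_2e^(5t)

Coefficient matrix A = [[-16, 14], [-21, 19]].
Characteristic polynomial det(A - λI) = λ^2 - 3λ - 10 = 0.
Eigenvalues λ = -2, 5.
For λ=-2: (A-λI) row 1 is [-14, 14], so an eigenvector is (-1, -1).
For λ=5: (A-λI) row 1 is [-21, 14], so an eigenvector is (2, 3).
General solution: K_1e^(-2t)(-1,-1) + K_2e^(5t)(2,3).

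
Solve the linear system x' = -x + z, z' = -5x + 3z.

x(t) = K_1e^(t)sin(t) - K_2e^(t)cos(t), z(t) = 2K_1e^(t)sin(t) + K_1e^(t)cos(t) + K_2e^(t)sin(t) - 2K_2e^(t)cos(t)

Coefficient matrix A = [[-1, 1], [-5, 3]].
Characteristic polynomial det(A - λI) = λ^2 - 2λ + 2 = 0.
Eigenvalues λ = 1 ± i (complex conjugate pair).
For λ=1+i: an eigenvector is (0,1) - i(1,2) = (0 - i, 1 - 2i).
A real fundamental pair from Re and Im of e^((1+i)t)v: X_1 = e^(t)(cos(t)·(0,1) + sin(t)·(1,2)), X_2 = e^(t)(sin(t)·(0,1) - cos(t)·(1,2)).
General solution: K_1X_1 + K_2X_2.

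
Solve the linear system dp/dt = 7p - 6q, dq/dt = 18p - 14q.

Coefficient matrix A = [[7, -6], [18, -14]].
Characteristic polynomial det(A - λI) = λ^2 + 7λ + 10 = 0.
Eigenvalues λ = -5, -2.
For λ=-5: (A-λI) row 1 is [12, -6], so an eigenvector is (1, 2).
For λ=-2: (A-λI) row 1 is [9, -6], so an eigenvector is (2, 3).
General solution: C_1e^(-5t)(1,2) + C_2e^(-2t)(2,3).

p(t) = C_1e^(-5t) + 2C_2e^(-2t), q(t) = 2C_1e^(-5t) + 3C_2e^(-2t)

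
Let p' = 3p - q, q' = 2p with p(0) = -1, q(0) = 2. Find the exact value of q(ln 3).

A = [[3,-1],[2,0]]; eigenvalues λ = 2, 1.
Eigenvectors: (-1,-1) for λ=2, (1,2) for λ=1.
From the initial condition, c_1 = 4, c_2 = 3.
q(ln 3) = (4)(3^2)(-1) + (3)(3^1)(2) = -18.

-18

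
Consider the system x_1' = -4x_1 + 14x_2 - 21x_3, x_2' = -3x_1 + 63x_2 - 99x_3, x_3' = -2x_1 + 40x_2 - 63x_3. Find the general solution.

x_1(t) = c_2e^(-4t) - c_3e^(3t), x_2(t) = 3c_1e^(-3t) + 3c_2e^(-4t) - 5c_3e^(3t), x_3(t) = 2c_1e^(-3t) + 2c_2e^(-4t) - 3c_3e^(3t)

Coefficient matrix A = [[-4, 14, -21], [-3, 63, -99], [-2, 40, -63]].
det(A - λI) = 0 gives eigenvalues λ = -3, -4, 3.
For λ=-3: eigenvector (0,3,2).
For λ=-4: eigenvector (1,3,2).
For λ=3: eigenvector (-1,-5,-3).
General solution: c_1e^(-3t)(0,3,2) + c_2e^(-4t)(1,3,2) + c_3e^(3t)(-1,-5,-3).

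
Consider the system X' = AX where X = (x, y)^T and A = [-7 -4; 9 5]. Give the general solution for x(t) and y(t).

Coefficient matrix A = [[-7, -4], [9, 5]].
Characteristic polynomial det(A - λI) = λ^2 + 2λ + 1 = 0.
Single eigenvalue λ = -1 with algebraic multiplicity 2.
Eigenvector v = (2,-3); generalized eigenvector w with (A-λI)w=v is (1,-2).
General solution: e^(-t)[c_1·v + c_2·(t·v + w)].

x(t) = 2c_1e^(-t) + 2c_2te^(-t) + c_2e^(-t), y(t) = -3c_1e^(-t) - 3c_2te^(-t) - 2c_2e^(-t)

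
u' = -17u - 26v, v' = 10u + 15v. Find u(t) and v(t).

u(t) = -2C_1e^(-t)sin(2t) - 3C_1e^(-t)cos(2t) - 3C_2e^(-t)sin(2t) + 2C_2e^(-t)cos(2t), v(t) = C_1e^(-t)sin(2t) + 2C_1e^(-t)cos(2t) + 2C_2e^(-t)sin(2t) - C_2e^(-t)cos(2t)

Coefficient matrix A = [[-17, -26], [10, 15]].
Characteristic polynomial det(A - λI) = λ^2 + 2λ + 5 = 0.
Eigenvalues λ = -1 ± 2i (complex conjugate pair).
For λ=-1+2i: an eigenvector is (-3,2) - i(-2,1) = (-3 + 2i, 2 - i).
A real fundamental pair from Re and Im of e^((-1+2i)t)v: X_1 = e^(-t)(cos(2t)·(-3,2) + sin(2t)·(-2,1)), X_2 = e^(-t)(sin(2t)·(-3,2) - cos(2t)·(-2,1)).
General solution: C_1X_1 + C_2X_2.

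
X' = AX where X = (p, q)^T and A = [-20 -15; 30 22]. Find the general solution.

p(t) = -2C_1e^(t)sin(3t) + C_1e^(t)cos(3t) + C_2e^(t)sin(3t) + 2C_2e^(t)cos(3t), q(t) = 3C_1e^(t)sin(3t) - C_1e^(t)cos(3t) - C_2e^(t)sin(3t) - 3C_2e^(t)cos(3t)

Coefficient matrix A = [[-20, -15], [30, 22]].
Characteristic polynomial det(A - λI) = λ^2 - 2λ + 10 = 0.
Eigenvalues λ = 1 ± 3i (complex conjugate pair).
For λ=1+3i: an eigenvector is (1,-1) - i(-2,3) = (1 + 2i, -1 - 3i).
A real fundamental pair from Re and Im of e^((1+3i)t)v: X_1 = e^(t)(cos(3t)·(1,-1) + sin(3t)·(-2,3)), X_2 = e^(t)(sin(3t)·(1,-1) - cos(3t)·(-2,3)).
General solution: C_1X_1 + C_2X_2.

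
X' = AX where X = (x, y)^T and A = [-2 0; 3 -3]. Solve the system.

Coefficient matrix A = [[-2, 0], [3, -3]].
Characteristic polynomial det(A - λI) = λ^2 + 5λ + 6 = 0.
Eigenvalues λ = -2, -3.
For λ=-2: (A-λI) row 2 is [3, -1], so an eigenvector is (-1, -3).
For λ=-3: (A-λI) row 1 is [1, 0], so an eigenvector is (0, 1).
General solution: C_1e^(-2t)(-1,-3) + C_2e^(-3t)(0,1).

x(t) = -C_1e^(-2t), y(t) = -3C_1e^(-2t) + C_2e^(-3t)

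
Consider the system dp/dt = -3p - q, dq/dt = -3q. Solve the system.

p(t) = -K_1e^(-3t) - K_2te^(-3t) - 2K_2e^(-3t), q(t) = K_2e^(-3t)

Coefficient matrix A = [[-3, -1], [0, -3]].
Characteristic polynomial det(A - λI) = λ^2 + 6λ + 9 = 0.
Single eigenvalue λ = -3 with algebraic multiplicity 2.
Eigenvector v = (-1,0); generalized eigenvector w with (A-λI)w=v is (-2,1).
General solution: e^(-3t)[K_1·v + K_2·(t·v + w)].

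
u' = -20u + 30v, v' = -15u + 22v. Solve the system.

u(t) = -K_1e^(t)sin(3t) + 3K_1e^(t)cos(3t) + 3K_2e^(t)sin(3t) + K_2e^(t)cos(3t), v(t) = -K_1e^(t)sin(3t) + 2K_1e^(t)cos(3t) + 2K_2e^(t)sin(3t) + K_2e^(t)cos(3t)

Coefficient matrix A = [[-20, 30], [-15, 22]].
Characteristic polynomial det(A - λI) = λ^2 - 2λ + 10 = 0.
Eigenvalues λ = 1 ± 3i (complex conjugate pair).
For λ=1+3i: an eigenvector is (3,2) - i(-1,-1) = (3 + i, 2 + i).
A real fundamental pair from Re and Im of e^((1+3i)t)v: X_1 = e^(t)(cos(3t)·(3,2) + sin(3t)·(-1,-1)), X_2 = e^(t)(sin(3t)·(3,2) - cos(3t)·(-1,-1)).
General solution: K_1X_1 + K_2X_2.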